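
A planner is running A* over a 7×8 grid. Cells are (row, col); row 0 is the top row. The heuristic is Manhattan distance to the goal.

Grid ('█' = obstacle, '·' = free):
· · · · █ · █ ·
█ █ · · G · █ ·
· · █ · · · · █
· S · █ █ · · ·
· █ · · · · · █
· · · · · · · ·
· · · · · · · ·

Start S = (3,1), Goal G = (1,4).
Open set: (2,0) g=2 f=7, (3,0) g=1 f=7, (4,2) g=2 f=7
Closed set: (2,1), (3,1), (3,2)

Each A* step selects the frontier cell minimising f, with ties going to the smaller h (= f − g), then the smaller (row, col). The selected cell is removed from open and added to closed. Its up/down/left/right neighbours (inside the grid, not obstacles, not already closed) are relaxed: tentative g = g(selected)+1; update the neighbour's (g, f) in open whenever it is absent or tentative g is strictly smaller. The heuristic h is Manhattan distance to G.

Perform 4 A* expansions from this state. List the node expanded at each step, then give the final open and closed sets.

order=[(2,0) → (4,2) → (4,3) → (4,4)]; open=[(3,0) g=1 f=7, (4,5) g=5 f=9, (5,2) g=3 f=9, (5,3) g=4 f=9, (5,4) g=5 f=9]; closed=[(2,0), (2,1), (3,1), (3,2), (4,2), (4,3), (4,4)]

step 1: expand (2,0) (f=7, h=5) → closed; open now [(3,0) g=1 f=7, (4,2) g=2 f=7]
step 2: expand (4,2) (f=7, h=5) → closed; open now [(3,0) g=1 f=7, (4,3) g=3 f=7, (5,2) g=3 f=9]
step 3: expand (4,3) (f=7, h=4) → closed; open now [(3,0) g=1 f=7, (4,4) g=4 f=7, (5,2) g=3 f=9, (5,3) g=4 f=9]
step 4: expand (4,4) (f=7, h=3) → closed; open now [(3,0) g=1 f=7, (4,5) g=5 f=9, (5,2) g=3 f=9, (5,3) g=4 f=9, (5,4) g=5 f=9]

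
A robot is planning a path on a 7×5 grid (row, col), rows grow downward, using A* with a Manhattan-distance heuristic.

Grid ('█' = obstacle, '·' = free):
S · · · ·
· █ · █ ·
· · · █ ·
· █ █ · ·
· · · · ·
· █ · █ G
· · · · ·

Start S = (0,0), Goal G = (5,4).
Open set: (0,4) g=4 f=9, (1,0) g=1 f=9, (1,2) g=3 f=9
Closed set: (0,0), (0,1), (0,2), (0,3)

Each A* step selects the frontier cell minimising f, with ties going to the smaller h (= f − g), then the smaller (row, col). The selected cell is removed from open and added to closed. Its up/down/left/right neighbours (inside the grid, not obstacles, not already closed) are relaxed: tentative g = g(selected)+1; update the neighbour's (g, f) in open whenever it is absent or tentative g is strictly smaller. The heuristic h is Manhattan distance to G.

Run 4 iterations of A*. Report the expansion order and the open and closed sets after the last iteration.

order=[(0,4) → (1,4) → (2,4) → (3,4)]; open=[(1,0) g=1 f=9, (1,2) g=3 f=9, (3,3) g=8 f=11, (4,4) g=8 f=9]; closed=[(0,0), (0,1), (0,2), (0,3), (0,4), (1,4), (2,4), (3,4)]

step 1: expand (0,4) (f=9, h=5) → closed; open now [(1,0) g=1 f=9, (1,2) g=3 f=9, (1,4) g=5 f=9]
step 2: expand (1,4) (f=9, h=4) → closed; open now [(1,0) g=1 f=9, (1,2) g=3 f=9, (2,4) g=6 f=9]
step 3: expand (2,4) (f=9, h=3) → closed; open now [(1,0) g=1 f=9, (1,2) g=3 f=9, (3,4) g=7 f=9]
step 4: expand (3,4) (f=9, h=2) → closed; open now [(1,0) g=1 f=9, (1,2) g=3 f=9, (3,3) g=8 f=11, (4,4) g=8 f=9]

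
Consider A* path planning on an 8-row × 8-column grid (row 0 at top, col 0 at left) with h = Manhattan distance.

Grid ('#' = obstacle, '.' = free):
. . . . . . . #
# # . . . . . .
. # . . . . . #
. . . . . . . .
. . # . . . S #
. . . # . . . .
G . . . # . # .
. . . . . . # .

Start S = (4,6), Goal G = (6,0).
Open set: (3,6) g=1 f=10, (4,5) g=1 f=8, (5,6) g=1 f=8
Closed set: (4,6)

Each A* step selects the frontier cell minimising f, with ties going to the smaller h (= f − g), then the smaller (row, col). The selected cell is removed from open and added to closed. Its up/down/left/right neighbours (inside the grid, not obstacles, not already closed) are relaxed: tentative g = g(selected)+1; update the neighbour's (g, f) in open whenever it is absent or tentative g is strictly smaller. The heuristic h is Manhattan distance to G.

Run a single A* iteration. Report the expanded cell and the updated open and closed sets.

step 1: expand (4,5) (f=8, h=7) → closed; open now [(3,5) g=2 f=10, (3,6) g=1 f=10, (4,4) g=2 f=8, (5,5) g=2 f=8, (5,6) g=1 f=8]

expanded=(4,5); open=[(3,5) g=2 f=10, (3,6) g=1 f=10, (4,4) g=2 f=8, (5,5) g=2 f=8, (5,6) g=1 f=8]; closed=[(4,5), (4,6)]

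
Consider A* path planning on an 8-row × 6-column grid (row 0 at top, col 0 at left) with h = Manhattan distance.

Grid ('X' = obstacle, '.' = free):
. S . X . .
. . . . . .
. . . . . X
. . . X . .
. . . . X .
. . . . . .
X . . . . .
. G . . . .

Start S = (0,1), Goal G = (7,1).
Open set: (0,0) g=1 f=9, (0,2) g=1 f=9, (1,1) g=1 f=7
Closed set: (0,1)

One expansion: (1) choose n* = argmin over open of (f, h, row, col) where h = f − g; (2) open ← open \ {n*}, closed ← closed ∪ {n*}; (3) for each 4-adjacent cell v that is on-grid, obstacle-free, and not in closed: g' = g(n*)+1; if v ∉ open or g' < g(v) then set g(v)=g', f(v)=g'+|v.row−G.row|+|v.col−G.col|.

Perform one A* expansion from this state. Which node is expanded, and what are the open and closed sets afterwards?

step 1: expand (1,1) (f=7, h=6) → closed; open now [(0,0) g=1 f=9, (0,2) g=1 f=9, (1,0) g=2 f=9, (1,2) g=2 f=9, (2,1) g=2 f=7]

expanded=(1,1); open=[(0,0) g=1 f=9, (0,2) g=1 f=9, (1,0) g=2 f=9, (1,2) g=2 f=9, (2,1) g=2 f=7]; closed=[(0,1), (1,1)]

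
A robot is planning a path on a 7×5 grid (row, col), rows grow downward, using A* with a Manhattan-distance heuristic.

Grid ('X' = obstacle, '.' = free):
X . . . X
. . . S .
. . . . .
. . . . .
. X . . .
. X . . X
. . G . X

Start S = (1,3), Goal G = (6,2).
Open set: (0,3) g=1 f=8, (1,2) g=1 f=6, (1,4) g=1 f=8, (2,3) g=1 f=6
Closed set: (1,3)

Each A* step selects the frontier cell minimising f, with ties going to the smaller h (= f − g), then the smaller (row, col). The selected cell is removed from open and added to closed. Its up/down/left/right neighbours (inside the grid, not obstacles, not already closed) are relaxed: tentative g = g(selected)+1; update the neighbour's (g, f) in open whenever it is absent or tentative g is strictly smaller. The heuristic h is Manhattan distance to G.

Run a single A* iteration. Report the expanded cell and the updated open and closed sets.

expanded=(1,2); open=[(0,2) g=2 f=8, (0,3) g=1 f=8, (1,1) g=2 f=8, (1,4) g=1 f=8, (2,2) g=2 f=6, (2,3) g=1 f=6]; closed=[(1,2), (1,3)]

step 1: expand (1,2) (f=6, h=5) → closed; open now [(0,2) g=2 f=8, (0,3) g=1 f=8, (1,1) g=2 f=8, (1,4) g=1 f=8, (2,2) g=2 f=6, (2,3) g=1 f=6]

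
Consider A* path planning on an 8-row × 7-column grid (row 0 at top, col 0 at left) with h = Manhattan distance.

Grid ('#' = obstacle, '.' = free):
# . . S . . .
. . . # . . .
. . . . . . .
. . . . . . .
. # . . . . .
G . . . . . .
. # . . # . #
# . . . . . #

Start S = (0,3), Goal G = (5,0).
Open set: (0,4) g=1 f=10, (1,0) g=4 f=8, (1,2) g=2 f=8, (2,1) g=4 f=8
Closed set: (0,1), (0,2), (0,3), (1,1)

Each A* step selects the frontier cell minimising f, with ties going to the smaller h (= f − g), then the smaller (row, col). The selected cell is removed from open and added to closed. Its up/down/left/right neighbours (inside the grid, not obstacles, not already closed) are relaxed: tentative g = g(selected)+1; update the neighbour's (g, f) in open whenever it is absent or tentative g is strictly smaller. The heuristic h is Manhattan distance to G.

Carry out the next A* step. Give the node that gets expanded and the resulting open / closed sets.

expanded=(1,0); open=[(0,4) g=1 f=10, (1,2) g=2 f=8, (2,0) g=5 f=8, (2,1) g=4 f=8]; closed=[(0,1), (0,2), (0,3), (1,0), (1,1)]

step 1: expand (1,0) (f=8, h=4) → closed; open now [(0,4) g=1 f=10, (1,2) g=2 f=8, (2,0) g=5 f=8, (2,1) g=4 f=8]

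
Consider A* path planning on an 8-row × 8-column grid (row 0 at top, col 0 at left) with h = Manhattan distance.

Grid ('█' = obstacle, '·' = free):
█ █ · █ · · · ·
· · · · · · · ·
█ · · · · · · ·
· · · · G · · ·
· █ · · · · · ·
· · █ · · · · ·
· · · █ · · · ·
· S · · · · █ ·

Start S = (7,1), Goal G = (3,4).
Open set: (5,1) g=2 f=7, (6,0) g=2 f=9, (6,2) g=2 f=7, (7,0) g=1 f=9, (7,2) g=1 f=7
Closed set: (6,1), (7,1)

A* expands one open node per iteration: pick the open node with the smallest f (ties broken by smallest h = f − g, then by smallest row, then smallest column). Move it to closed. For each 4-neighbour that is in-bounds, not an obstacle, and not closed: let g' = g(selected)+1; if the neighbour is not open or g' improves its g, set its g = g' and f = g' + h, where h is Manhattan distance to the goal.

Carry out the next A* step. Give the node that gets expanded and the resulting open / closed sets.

step 1: expand (5,1) (f=7, h=5) → closed; open now [(5,0) g=3 f=9, (6,0) g=2 f=9, (6,2) g=2 f=7, (7,0) g=1 f=9, (7,2) g=1 f=7]

expanded=(5,1); open=[(5,0) g=3 f=9, (6,0) g=2 f=9, (6,2) g=2 f=7, (7,0) g=1 f=9, (7,2) g=1 f=7]; closed=[(5,1), (6,1), (7,1)]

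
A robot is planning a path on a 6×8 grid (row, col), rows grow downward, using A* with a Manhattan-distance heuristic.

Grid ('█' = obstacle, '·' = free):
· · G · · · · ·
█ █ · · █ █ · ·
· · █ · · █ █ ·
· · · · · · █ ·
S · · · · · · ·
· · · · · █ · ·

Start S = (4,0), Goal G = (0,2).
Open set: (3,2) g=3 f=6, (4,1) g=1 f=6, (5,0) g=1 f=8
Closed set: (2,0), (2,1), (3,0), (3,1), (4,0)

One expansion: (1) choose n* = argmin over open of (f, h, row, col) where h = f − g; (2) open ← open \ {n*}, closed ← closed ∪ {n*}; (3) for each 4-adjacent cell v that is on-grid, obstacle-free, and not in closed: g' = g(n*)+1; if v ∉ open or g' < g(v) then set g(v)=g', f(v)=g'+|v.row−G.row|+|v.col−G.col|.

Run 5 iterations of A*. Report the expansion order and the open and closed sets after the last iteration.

order=[(3,2) → (4,1) → (4,2) → (3,3) → (2,3)]; open=[(1,3) g=6 f=8, (2,4) g=6 f=10, (3,4) g=5 f=10, (4,3) g=3 f=8, (5,0) g=1 f=8, (5,1) g=2 f=8, (5,2) g=3 f=8]; closed=[(2,0), (2,1), (2,3), (3,0), (3,1), (3,2), (3,3), (4,0), (4,1), (4,2)]

step 1: expand (3,2) (f=6, h=3) → closed; open now [(3,3) g=4 f=8, (4,1) g=1 f=6, (4,2) g=4 f=8, (5,0) g=1 f=8]
step 2: expand (4,1) (f=6, h=5) → closed; open now [(3,3) g=4 f=8, (4,2) g=2 f=6, (5,0) g=1 f=8, (5,1) g=2 f=8]
step 3: expand (4,2) (f=6, h=4) → closed; open now [(3,3) g=4 f=8, (4,3) g=3 f=8, (5,0) g=1 f=8, (5,1) g=2 f=8, (5,2) g=3 f=8]
step 4: expand (3,3) (f=8, h=4) → closed; open now [(2,3) g=5 f=8, (3,4) g=5 f=10, (4,3) g=3 f=8, (5,0) g=1 f=8, (5,1) g=2 f=8, (5,2) g=3 f=8]
step 5: expand (2,3) (f=8, h=3) → closed; open now [(1,3) g=6 f=8, (2,4) g=6 f=10, (3,4) g=5 f=10, (4,3) g=3 f=8, (5,0) g=1 f=8, (5,1) g=2 f=8, (5,2) g=3 f=8]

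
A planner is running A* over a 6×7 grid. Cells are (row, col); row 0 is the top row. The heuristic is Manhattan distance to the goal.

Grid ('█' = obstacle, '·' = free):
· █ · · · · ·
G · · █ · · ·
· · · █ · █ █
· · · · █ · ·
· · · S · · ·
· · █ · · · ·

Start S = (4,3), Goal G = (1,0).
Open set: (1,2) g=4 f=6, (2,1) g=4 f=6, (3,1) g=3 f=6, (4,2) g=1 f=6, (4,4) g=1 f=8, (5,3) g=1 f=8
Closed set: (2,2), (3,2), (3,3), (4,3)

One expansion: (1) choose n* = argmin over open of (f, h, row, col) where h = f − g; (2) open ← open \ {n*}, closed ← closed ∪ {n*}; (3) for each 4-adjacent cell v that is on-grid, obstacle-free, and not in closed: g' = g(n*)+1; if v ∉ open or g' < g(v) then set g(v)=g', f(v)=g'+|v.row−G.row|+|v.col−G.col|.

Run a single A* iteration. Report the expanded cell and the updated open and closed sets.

expanded=(1,2); open=[(0,2) g=5 f=8, (1,1) g=5 f=6, (2,1) g=4 f=6, (3,1) g=3 f=6, (4,2) g=1 f=6, (4,4) g=1 f=8, (5,3) g=1 f=8]; closed=[(1,2), (2,2), (3,2), (3,3), (4,3)]

step 1: expand (1,2) (f=6, h=2) → closed; open now [(0,2) g=5 f=8, (1,1) g=5 f=6, (2,1) g=4 f=6, (3,1) g=3 f=6, (4,2) g=1 f=6, (4,4) g=1 f=8, (5,3) g=1 f=8]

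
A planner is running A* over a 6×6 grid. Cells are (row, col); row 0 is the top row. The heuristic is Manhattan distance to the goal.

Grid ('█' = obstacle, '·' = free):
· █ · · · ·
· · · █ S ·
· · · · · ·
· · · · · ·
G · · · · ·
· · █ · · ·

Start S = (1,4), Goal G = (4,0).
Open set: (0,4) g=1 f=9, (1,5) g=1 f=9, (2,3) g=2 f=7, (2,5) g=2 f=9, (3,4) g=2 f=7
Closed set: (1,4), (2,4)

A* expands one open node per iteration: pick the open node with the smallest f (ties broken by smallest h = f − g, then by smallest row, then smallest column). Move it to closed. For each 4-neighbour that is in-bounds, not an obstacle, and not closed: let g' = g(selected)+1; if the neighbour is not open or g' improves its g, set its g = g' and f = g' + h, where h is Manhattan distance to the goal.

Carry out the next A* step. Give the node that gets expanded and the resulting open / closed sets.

step 1: expand (2,3) (f=7, h=5) → closed; open now [(0,4) g=1 f=9, (1,5) g=1 f=9, (2,2) g=3 f=7, (2,5) g=2 f=9, (3,3) g=3 f=7, (3,4) g=2 f=7]

expanded=(2,3); open=[(0,4) g=1 f=9, (1,5) g=1 f=9, (2,2) g=3 f=7, (2,5) g=2 f=9, (3,3) g=3 f=7, (3,4) g=2 f=7]; closed=[(1,4), (2,3), (2,4)]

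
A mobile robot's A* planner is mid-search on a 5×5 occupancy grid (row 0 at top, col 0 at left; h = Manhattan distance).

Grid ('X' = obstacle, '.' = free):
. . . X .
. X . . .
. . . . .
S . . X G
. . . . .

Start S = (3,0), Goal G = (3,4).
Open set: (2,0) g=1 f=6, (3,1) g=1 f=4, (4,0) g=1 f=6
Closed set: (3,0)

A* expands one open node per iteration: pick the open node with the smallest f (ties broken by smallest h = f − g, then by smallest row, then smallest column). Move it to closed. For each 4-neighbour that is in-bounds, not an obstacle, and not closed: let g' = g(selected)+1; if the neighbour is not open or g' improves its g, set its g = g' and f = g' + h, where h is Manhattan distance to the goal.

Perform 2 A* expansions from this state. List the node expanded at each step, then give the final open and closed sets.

step 1: expand (3,1) (f=4, h=3) → closed; open now [(2,0) g=1 f=6, (2,1) g=2 f=6, (3,2) g=2 f=4, (4,0) g=1 f=6, (4,1) g=2 f=6]
step 2: expand (3,2) (f=4, h=2) → closed; open now [(2,0) g=1 f=6, (2,1) g=2 f=6, (2,2) g=3 f=6, (4,0) g=1 f=6, (4,1) g=2 f=6, (4,2) g=3 f=6]

order=[(3,1) → (3,2)]; open=[(2,0) g=1 f=6, (2,1) g=2 f=6, (2,2) g=3 f=6, (4,0) g=1 f=6, (4,1) g=2 f=6, (4,2) g=3 f=6]; closed=[(3,0), (3,1), (3,2)]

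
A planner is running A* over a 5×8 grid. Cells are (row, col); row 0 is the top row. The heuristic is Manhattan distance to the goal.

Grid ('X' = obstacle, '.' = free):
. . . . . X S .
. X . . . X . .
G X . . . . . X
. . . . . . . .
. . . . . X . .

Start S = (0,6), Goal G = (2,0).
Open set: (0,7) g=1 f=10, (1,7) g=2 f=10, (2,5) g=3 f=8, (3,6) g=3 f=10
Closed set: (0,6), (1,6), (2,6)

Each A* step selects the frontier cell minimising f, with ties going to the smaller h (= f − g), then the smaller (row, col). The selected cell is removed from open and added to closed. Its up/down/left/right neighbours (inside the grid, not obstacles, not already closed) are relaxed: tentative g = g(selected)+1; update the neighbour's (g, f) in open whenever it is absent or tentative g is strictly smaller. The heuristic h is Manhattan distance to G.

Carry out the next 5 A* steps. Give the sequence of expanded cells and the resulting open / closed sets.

order=[(2,5) → (2,4) → (2,3) → (2,2) → (1,2)]; open=[(0,2) g=8 f=12, (0,7) g=1 f=10, (1,3) g=6 f=10, (1,4) g=5 f=10, (1,7) g=2 f=10, (3,2) g=7 f=10, (3,3) g=6 f=10, (3,4) g=5 f=10, (3,5) g=4 f=10, (3,6) g=3 f=10]; closed=[(0,6), (1,2), (1,6), (2,2), (2,3), (2,4), (2,5), (2,6)]

step 1: expand (2,5) (f=8, h=5) → closed; open now [(0,7) g=1 f=10, (1,7) g=2 f=10, (2,4) g=4 f=8, (3,5) g=4 f=10, (3,6) g=3 f=10]
step 2: expand (2,4) (f=8, h=4) → closed; open now [(0,7) g=1 f=10, (1,4) g=5 f=10, (1,7) g=2 f=10, (2,3) g=5 f=8, (3,4) g=5 f=10, (3,5) g=4 f=10, (3,6) g=3 f=10]
step 3: expand (2,3) (f=8, h=3) → closed; open now [(0,7) g=1 f=10, (1,3) g=6 f=10, (1,4) g=5 f=10, (1,7) g=2 f=10, (2,2) g=6 f=8, (3,3) g=6 f=10, (3,4) g=5 f=10, (3,5) g=4 f=10, (3,6) g=3 f=10]
step 4: expand (2,2) (f=8, h=2) → closed; open now [(0,7) g=1 f=10, (1,2) g=7 f=10, (1,3) g=6 f=10, (1,4) g=5 f=10, (1,7) g=2 f=10, (3,2) g=7 f=10, (3,3) g=6 f=10, (3,4) g=5 f=10, (3,5) g=4 f=10, (3,6) g=3 f=10]
step 5: expand (1,2) (f=10, h=3) → closed; open now [(0,2) g=8 f=12, (0,7) g=1 f=10, (1,3) g=6 f=10, (1,4) g=5 f=10, (1,7) g=2 f=10, (3,2) g=7 f=10, (3,3) g=6 f=10, (3,4) g=5 f=10, (3,5) g=4 f=10, (3,6) g=3 f=10]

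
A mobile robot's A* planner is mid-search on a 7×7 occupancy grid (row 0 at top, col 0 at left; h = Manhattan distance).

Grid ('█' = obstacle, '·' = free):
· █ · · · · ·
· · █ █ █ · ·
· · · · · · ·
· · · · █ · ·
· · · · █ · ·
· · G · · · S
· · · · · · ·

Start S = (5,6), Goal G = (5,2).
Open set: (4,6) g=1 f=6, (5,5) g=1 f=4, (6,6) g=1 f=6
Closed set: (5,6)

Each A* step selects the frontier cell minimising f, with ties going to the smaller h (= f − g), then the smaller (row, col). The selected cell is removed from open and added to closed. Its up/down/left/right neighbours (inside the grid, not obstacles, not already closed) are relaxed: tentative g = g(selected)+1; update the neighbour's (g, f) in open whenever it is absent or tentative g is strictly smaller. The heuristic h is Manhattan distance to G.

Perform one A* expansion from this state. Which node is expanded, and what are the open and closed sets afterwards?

step 1: expand (5,5) (f=4, h=3) → closed; open now [(4,5) g=2 f=6, (4,6) g=1 f=6, (5,4) g=2 f=4, (6,5) g=2 f=6, (6,6) g=1 f=6]

expanded=(5,5); open=[(4,5) g=2 f=6, (4,6) g=1 f=6, (5,4) g=2 f=4, (6,5) g=2 f=6, (6,6) g=1 f=6]; closed=[(5,5), (5,6)]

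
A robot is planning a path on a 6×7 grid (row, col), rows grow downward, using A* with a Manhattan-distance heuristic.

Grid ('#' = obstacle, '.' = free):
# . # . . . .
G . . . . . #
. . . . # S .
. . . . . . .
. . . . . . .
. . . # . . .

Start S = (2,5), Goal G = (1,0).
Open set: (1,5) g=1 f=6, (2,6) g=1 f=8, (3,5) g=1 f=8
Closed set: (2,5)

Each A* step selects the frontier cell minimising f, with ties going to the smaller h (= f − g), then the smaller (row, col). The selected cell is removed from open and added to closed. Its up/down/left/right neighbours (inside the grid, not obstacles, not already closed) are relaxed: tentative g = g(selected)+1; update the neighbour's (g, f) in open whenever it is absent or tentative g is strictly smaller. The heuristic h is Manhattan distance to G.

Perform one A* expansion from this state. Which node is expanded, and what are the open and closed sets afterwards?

expanded=(1,5); open=[(0,5) g=2 f=8, (1,4) g=2 f=6, (2,6) g=1 f=8, (3,5) g=1 f=8]; closed=[(1,5), (2,5)]

step 1: expand (1,5) (f=6, h=5) → closed; open now [(0,5) g=2 f=8, (1,4) g=2 f=6, (2,6) g=1 f=8, (3,5) g=1 f=8]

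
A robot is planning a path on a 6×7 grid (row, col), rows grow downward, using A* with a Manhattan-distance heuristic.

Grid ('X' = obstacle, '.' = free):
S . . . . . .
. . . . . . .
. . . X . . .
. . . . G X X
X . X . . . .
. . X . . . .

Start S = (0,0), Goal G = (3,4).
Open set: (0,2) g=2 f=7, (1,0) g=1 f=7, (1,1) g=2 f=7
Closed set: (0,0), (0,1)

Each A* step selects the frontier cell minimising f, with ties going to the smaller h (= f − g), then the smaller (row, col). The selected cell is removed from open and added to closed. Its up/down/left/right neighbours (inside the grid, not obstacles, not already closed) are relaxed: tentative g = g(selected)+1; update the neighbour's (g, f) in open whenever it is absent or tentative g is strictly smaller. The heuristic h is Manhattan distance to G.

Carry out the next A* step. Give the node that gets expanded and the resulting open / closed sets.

step 1: expand (0,2) (f=7, h=5) → closed; open now [(0,3) g=3 f=7, (1,0) g=1 f=7, (1,1) g=2 f=7, (1,2) g=3 f=7]

expanded=(0,2); open=[(0,3) g=3 f=7, (1,0) g=1 f=7, (1,1) g=2 f=7, (1,2) g=3 f=7]; closed=[(0,0), (0,1), (0,2)]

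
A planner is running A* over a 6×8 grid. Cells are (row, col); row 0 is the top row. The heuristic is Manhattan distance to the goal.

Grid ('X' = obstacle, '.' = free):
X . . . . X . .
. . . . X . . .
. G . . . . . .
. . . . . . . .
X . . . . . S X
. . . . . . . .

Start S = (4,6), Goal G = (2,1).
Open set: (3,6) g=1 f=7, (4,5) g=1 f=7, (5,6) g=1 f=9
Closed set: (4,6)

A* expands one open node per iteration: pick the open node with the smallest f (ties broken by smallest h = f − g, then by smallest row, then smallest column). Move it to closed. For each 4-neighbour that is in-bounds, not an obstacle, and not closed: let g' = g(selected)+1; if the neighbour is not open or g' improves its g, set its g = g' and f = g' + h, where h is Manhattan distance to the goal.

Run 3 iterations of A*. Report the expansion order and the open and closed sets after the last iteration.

step 1: expand (3,6) (f=7, h=6) → closed; open now [(2,6) g=2 f=7, (3,5) g=2 f=7, (3,7) g=2 f=9, (4,5) g=1 f=7, (5,6) g=1 f=9]
step 2: expand (2,6) (f=7, h=5) → closed; open now [(1,6) g=3 f=9, (2,5) g=3 f=7, (2,7) g=3 f=9, (3,5) g=2 f=7, (3,7) g=2 f=9, (4,5) g=1 f=7, (5,6) g=1 f=9]
step 3: expand (2,5) (f=7, h=4) → closed; open now [(1,5) g=4 f=9, (1,6) g=3 f=9, (2,4) g=4 f=7, (2,7) g=3 f=9, (3,5) g=2 f=7, (3,7) g=2 f=9, (4,5) g=1 f=7, (5,6) g=1 f=9]

order=[(3,6) → (2,6) → (2,5)]; open=[(1,5) g=4 f=9, (1,6) g=3 f=9, (2,4) g=4 f=7, (2,7) g=3 f=9, (3,5) g=2 f=7, (3,7) g=2 f=9, (4,5) g=1 f=7, (5,6) g=1 f=9]; closed=[(2,5), (2,6), (3,6), (4,6)]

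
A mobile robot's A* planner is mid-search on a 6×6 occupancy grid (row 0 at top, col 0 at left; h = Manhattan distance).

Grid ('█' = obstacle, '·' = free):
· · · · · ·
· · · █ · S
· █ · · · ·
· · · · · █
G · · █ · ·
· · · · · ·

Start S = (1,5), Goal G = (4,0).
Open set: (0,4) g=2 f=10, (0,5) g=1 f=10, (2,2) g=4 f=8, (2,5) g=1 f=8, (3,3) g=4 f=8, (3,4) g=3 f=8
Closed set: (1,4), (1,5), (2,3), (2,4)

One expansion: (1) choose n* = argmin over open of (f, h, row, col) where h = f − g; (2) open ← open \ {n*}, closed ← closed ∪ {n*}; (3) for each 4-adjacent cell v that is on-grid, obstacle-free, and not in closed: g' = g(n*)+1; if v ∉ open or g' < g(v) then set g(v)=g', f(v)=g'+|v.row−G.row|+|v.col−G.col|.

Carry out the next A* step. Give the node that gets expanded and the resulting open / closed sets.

expanded=(2,2); open=[(0,4) g=2 f=10, (0,5) g=1 f=10, (1,2) g=5 f=10, (2,5) g=1 f=8, (3,2) g=5 f=8, (3,3) g=4 f=8, (3,4) g=3 f=8]; closed=[(1,4), (1,5), (2,2), (2,3), (2,4)]

step 1: expand (2,2) (f=8, h=4) → closed; open now [(0,4) g=2 f=10, (0,5) g=1 f=10, (1,2) g=5 f=10, (2,5) g=1 f=8, (3,2) g=5 f=8, (3,3) g=4 f=8, (3,4) g=3 f=8]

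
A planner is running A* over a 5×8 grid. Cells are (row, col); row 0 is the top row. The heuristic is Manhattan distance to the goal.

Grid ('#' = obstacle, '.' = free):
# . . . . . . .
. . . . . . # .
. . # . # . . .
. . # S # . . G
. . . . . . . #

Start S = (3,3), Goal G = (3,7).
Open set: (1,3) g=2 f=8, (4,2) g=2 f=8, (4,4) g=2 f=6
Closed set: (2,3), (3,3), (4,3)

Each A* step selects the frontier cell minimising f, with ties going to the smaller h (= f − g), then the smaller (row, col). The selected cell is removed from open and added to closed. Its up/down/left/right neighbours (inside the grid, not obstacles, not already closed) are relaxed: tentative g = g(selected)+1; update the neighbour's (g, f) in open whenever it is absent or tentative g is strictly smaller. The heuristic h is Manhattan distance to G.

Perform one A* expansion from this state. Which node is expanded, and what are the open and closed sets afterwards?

step 1: expand (4,4) (f=6, h=4) → closed; open now [(1,3) g=2 f=8, (4,2) g=2 f=8, (4,5) g=3 f=6]

expanded=(4,4); open=[(1,3) g=2 f=8, (4,2) g=2 f=8, (4,5) g=3 f=6]; closed=[(2,3), (3,3), (4,3), (4,4)]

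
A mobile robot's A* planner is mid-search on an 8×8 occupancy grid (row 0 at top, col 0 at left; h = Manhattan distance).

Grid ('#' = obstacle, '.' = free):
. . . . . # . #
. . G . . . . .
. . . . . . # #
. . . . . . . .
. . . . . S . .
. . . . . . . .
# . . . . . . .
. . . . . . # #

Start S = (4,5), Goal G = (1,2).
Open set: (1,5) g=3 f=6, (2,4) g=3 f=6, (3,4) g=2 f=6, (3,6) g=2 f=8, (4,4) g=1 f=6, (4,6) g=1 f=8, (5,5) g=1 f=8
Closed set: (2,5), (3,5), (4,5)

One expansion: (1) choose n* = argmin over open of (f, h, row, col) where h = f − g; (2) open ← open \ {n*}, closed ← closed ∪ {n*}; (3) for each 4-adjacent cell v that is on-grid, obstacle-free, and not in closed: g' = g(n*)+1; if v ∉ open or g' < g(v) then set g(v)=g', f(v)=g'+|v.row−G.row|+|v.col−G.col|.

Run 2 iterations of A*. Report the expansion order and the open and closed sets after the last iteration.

step 1: expand (1,5) (f=6, h=3) → closed; open now [(1,4) g=4 f=6, (1,6) g=4 f=8, (2,4) g=3 f=6, (3,4) g=2 f=6, (3,6) g=2 f=8, (4,4) g=1 f=6, (4,6) g=1 f=8, (5,5) g=1 f=8]
step 2: expand (1,4) (f=6, h=2) → closed; open now [(0,4) g=5 f=8, (1,3) g=5 f=6, (1,6) g=4 f=8, (2,4) g=3 f=6, (3,4) g=2 f=6, (3,6) g=2 f=8, (4,4) g=1 f=6, (4,6) g=1 f=8, (5,5) g=1 f=8]

order=[(1,5) → (1,4)]; open=[(0,4) g=5 f=8, (1,3) g=5 f=6, (1,6) g=4 f=8, (2,4) g=3 f=6, (3,4) g=2 f=6, (3,6) g=2 f=8, (4,4) g=1 f=6, (4,6) g=1 f=8, (5,5) g=1 f=8]; closed=[(1,4), (1,5), (2,5), (3,5), (4,5)]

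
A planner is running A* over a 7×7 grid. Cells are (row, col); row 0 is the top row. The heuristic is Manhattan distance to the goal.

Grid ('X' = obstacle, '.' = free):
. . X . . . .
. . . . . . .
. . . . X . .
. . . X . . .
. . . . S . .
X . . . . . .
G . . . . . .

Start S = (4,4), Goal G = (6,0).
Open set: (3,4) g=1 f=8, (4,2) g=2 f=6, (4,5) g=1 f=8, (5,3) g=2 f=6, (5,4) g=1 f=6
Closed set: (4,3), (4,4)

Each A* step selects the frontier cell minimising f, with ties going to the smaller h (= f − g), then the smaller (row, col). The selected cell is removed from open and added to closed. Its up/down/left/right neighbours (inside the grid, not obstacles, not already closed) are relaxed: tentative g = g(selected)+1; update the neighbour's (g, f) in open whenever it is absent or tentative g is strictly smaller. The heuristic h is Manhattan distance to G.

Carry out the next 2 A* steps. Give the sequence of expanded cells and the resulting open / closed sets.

order=[(4,2) → (4,1)]; open=[(3,1) g=4 f=8, (3,2) g=3 f=8, (3,4) g=1 f=8, (4,0) g=4 f=6, (4,5) g=1 f=8, (5,1) g=4 f=6, (5,2) g=3 f=6, (5,3) g=2 f=6, (5,4) g=1 f=6]; closed=[(4,1), (4,2), (4,3), (4,4)]

step 1: expand (4,2) (f=6, h=4) → closed; open now [(3,2) g=3 f=8, (3,4) g=1 f=8, (4,1) g=3 f=6, (4,5) g=1 f=8, (5,2) g=3 f=6, (5,3) g=2 f=6, (5,4) g=1 f=6]
step 2: expand (4,1) (f=6, h=3) → closed; open now [(3,1) g=4 f=8, (3,2) g=3 f=8, (3,4) g=1 f=8, (4,0) g=4 f=6, (4,5) g=1 f=8, (5,1) g=4 f=6, (5,2) g=3 f=6, (5,3) g=2 f=6, (5,4) g=1 f=6]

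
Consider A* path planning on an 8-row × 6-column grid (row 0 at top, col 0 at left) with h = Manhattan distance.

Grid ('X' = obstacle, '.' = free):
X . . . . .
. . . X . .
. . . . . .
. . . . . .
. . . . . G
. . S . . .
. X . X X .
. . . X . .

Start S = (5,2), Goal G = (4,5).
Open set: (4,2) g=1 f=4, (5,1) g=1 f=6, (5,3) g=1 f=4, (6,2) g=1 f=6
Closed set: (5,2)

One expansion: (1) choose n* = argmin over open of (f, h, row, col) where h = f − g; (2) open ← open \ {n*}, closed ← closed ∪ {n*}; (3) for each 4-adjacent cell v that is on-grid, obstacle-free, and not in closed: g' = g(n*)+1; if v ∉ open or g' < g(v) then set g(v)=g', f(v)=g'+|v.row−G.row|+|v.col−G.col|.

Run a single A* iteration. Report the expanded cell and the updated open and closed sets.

expanded=(4,2); open=[(3,2) g=2 f=6, (4,1) g=2 f=6, (4,3) g=2 f=4, (5,1) g=1 f=6, (5,3) g=1 f=4, (6,2) g=1 f=6]; closed=[(4,2), (5,2)]

step 1: expand (4,2) (f=4, h=3) → closed; open now [(3,2) g=2 f=6, (4,1) g=2 f=6, (4,3) g=2 f=4, (5,1) g=1 f=6, (5,3) g=1 f=4, (6,2) g=1 f=6]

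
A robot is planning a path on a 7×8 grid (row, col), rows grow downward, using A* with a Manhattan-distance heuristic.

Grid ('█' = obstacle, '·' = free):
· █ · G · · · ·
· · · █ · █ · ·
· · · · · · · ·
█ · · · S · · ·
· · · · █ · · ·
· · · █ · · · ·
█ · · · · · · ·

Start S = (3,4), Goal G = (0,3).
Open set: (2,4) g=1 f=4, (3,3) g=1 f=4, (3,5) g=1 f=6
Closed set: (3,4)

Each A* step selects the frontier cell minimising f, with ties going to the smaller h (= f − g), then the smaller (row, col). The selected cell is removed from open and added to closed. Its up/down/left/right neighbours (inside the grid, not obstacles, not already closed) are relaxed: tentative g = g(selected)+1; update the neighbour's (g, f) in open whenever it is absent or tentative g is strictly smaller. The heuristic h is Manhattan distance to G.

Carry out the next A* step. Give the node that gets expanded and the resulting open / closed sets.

step 1: expand (2,4) (f=4, h=3) → closed; open now [(1,4) g=2 f=4, (2,3) g=2 f=4, (2,5) g=2 f=6, (3,3) g=1 f=4, (3,5) g=1 f=6]

expanded=(2,4); open=[(1,4) g=2 f=4, (2,3) g=2 f=4, (2,5) g=2 f=6, (3,3) g=1 f=4, (3,5) g=1 f=6]; closed=[(2,4), (3,4)]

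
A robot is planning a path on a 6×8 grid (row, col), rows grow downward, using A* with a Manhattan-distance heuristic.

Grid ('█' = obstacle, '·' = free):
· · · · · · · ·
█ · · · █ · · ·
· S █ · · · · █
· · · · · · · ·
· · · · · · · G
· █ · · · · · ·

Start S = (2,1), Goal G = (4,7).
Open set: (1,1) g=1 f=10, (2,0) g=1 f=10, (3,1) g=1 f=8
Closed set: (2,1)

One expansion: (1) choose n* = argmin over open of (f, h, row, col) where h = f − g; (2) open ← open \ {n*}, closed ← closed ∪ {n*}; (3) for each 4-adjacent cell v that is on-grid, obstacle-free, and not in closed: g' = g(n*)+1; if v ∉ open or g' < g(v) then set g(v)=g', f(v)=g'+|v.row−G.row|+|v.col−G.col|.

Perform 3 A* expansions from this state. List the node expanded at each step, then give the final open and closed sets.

order=[(3,1) → (3,2) → (3,3)]; open=[(1,1) g=1 f=10, (2,0) g=1 f=10, (2,3) g=4 f=10, (3,0) g=2 f=10, (3,4) g=4 f=8, (4,1) g=2 f=8, (4,2) g=3 f=8, (4,3) g=4 f=8]; closed=[(2,1), (3,1), (3,2), (3,3)]

step 1: expand (3,1) (f=8, h=7) → closed; open now [(1,1) g=1 f=10, (2,0) g=1 f=10, (3,0) g=2 f=10, (3,2) g=2 f=8, (4,1) g=2 f=8]
step 2: expand (3,2) (f=8, h=6) → closed; open now [(1,1) g=1 f=10, (2,0) g=1 f=10, (3,0) g=2 f=10, (3,3) g=3 f=8, (4,1) g=2 f=8, (4,2) g=3 f=8]
step 3: expand (3,3) (f=8, h=5) → closed; open now [(1,1) g=1 f=10, (2,0) g=1 f=10, (2,3) g=4 f=10, (3,0) g=2 f=10, (3,4) g=4 f=8, (4,1) g=2 f=8, (4,2) g=3 f=8, (4,3) g=4 f=8]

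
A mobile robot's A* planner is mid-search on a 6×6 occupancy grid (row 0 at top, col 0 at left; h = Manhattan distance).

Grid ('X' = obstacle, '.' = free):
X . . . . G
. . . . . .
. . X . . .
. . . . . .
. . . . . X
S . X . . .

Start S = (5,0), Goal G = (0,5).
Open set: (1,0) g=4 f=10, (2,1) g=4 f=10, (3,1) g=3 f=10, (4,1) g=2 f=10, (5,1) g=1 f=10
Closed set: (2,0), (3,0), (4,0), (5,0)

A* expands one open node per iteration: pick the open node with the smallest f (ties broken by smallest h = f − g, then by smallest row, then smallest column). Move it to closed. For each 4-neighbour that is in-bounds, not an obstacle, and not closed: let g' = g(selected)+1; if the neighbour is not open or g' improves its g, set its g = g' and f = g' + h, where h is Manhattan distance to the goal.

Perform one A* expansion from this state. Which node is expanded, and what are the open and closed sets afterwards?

step 1: expand (1,0) (f=10, h=6) → closed; open now [(1,1) g=5 f=10, (2,1) g=4 f=10, (3,1) g=3 f=10, (4,1) g=2 f=10, (5,1) g=1 f=10]

expanded=(1,0); open=[(1,1) g=5 f=10, (2,1) g=4 f=10, (3,1) g=3 f=10, (4,1) g=2 f=10, (5,1) g=1 f=10]; closed=[(1,0), (2,0), (3,0), (4,0), (5,0)]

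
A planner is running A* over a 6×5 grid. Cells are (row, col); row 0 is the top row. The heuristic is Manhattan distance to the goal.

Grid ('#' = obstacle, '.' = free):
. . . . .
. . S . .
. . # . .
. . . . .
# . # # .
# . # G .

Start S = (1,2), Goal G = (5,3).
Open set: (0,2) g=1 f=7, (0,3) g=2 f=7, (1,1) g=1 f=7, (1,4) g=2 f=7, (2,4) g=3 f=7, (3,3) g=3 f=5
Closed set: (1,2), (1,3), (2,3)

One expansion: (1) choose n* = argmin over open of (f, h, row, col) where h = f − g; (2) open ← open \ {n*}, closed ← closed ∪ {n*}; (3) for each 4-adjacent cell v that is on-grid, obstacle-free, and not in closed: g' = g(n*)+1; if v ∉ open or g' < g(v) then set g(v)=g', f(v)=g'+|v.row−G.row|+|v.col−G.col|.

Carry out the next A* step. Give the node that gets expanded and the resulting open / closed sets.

expanded=(3,3); open=[(0,2) g=1 f=7, (0,3) g=2 f=7, (1,1) g=1 f=7, (1,4) g=2 f=7, (2,4) g=3 f=7, (3,2) g=4 f=7, (3,4) g=4 f=7]; closed=[(1,2), (1,3), (2,3), (3,3)]

step 1: expand (3,3) (f=5, h=2) → closed; open now [(0,2) g=1 f=7, (0,3) g=2 f=7, (1,1) g=1 f=7, (1,4) g=2 f=7, (2,4) g=3 f=7, (3,2) g=4 f=7, (3,4) g=4 f=7]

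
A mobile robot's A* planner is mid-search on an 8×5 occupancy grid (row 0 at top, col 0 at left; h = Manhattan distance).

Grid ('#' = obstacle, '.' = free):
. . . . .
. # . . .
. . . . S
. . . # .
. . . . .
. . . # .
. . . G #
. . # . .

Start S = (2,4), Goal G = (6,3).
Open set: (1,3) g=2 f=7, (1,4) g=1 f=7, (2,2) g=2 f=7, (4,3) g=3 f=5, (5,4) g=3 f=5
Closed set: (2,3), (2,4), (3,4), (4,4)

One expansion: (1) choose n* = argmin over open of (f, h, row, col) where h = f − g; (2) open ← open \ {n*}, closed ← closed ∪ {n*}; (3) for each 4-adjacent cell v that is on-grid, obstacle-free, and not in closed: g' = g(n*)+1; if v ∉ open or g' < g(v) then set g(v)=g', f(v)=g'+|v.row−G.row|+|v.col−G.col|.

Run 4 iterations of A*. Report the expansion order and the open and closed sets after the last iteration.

order=[(4,3) → (5,4) → (4,2) → (5,2)]; open=[(1,3) g=2 f=7, (1,4) g=1 f=7, (2,2) g=2 f=7, (3,2) g=5 f=9, (4,1) g=5 f=9, (5,1) g=6 f=9, (6,2) g=6 f=7]; closed=[(2,3), (2,4), (3,4), (4,2), (4,3), (4,4), (5,2), (5,4)]

step 1: expand (4,3) (f=5, h=2) → closed; open now [(1,3) g=2 f=7, (1,4) g=1 f=7, (2,2) g=2 f=7, (4,2) g=4 f=7, (5,4) g=3 f=5]
step 2: expand (5,4) (f=5, h=2) → closed; open now [(1,3) g=2 f=7, (1,4) g=1 f=7, (2,2) g=2 f=7, (4,2) g=4 f=7]
step 3: expand (4,2) (f=7, h=3) → closed; open now [(1,3) g=2 f=7, (1,4) g=1 f=7, (2,2) g=2 f=7, (3,2) g=5 f=9, (4,1) g=5 f=9, (5,2) g=5 f=7]
step 4: expand (5,2) (f=7, h=2) → closed; open now [(1,3) g=2 f=7, (1,4) g=1 f=7, (2,2) g=2 f=7, (3,2) g=5 f=9, (4,1) g=5 f=9, (5,1) g=6 f=9, (6,2) g=6 f=7]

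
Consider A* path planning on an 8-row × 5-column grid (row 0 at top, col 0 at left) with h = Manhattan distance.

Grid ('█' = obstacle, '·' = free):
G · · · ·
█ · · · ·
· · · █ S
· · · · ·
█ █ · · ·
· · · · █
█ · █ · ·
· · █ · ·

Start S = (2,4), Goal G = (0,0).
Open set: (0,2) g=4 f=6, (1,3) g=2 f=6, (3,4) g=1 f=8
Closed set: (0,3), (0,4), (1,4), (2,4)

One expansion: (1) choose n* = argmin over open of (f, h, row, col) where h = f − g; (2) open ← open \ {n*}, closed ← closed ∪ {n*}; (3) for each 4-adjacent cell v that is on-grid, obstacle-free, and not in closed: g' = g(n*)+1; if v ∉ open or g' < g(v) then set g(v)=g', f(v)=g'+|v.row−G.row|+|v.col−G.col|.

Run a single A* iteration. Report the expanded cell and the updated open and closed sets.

expanded=(0,2); open=[(0,1) g=5 f=6, (1,2) g=5 f=8, (1,3) g=2 f=6, (3,4) g=1 f=8]; closed=[(0,2), (0,3), (0,4), (1,4), (2,4)]

step 1: expand (0,2) (f=6, h=2) → closed; open now [(0,1) g=5 f=6, (1,2) g=5 f=8, (1,3) g=2 f=6, (3,4) g=1 f=8]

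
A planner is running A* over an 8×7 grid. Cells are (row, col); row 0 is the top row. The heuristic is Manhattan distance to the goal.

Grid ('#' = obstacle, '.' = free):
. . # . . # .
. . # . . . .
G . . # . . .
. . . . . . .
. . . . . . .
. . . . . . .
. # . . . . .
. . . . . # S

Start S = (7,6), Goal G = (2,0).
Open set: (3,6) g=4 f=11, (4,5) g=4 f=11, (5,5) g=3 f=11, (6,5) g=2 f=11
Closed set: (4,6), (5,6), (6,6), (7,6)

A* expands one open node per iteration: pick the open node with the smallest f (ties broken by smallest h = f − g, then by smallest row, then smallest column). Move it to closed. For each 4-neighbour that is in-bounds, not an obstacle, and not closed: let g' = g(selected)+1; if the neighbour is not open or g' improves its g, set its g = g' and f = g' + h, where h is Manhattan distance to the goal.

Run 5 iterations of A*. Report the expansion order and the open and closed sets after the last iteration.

order=[(3,6) → (2,6) → (2,5) → (2,4) → (3,5)]; open=[(1,4) g=8 f=13, (1,5) g=7 f=13, (1,6) g=6 f=13, (3,4) g=6 f=11, (4,5) g=4 f=11, (5,5) g=3 f=11, (6,5) g=2 f=11]; closed=[(2,4), (2,5), (2,6), (3,5), (3,6), (4,6), (5,6), (6,6), (7,6)]

step 1: expand (3,6) (f=11, h=7) → closed; open now [(2,6) g=5 f=11, (3,5) g=5 f=11, (4,5) g=4 f=11, (5,5) g=3 f=11, (6,5) g=2 f=11]
step 2: expand (2,6) (f=11, h=6) → closed; open now [(1,6) g=6 f=13, (2,5) g=6 f=11, (3,5) g=5 f=11, (4,5) g=4 f=11, (5,5) g=3 f=11, (6,5) g=2 f=11]
step 3: expand (2,5) (f=11, h=5) → closed; open now [(1,5) g=7 f=13, (1,6) g=6 f=13, (2,4) g=7 f=11, (3,5) g=5 f=11, (4,5) g=4 f=11, (5,5) g=3 f=11, (6,5) g=2 f=11]
step 4: expand (2,4) (f=11, h=4) → closed; open now [(1,4) g=8 f=13, (1,5) g=7 f=13, (1,6) g=6 f=13, (3,4) g=8 f=13, (3,5) g=5 f=11, (4,5) g=4 f=11, (5,5) g=3 f=11, (6,5) g=2 f=11]
step 5: expand (3,5) (f=11, h=6) → closed; open now [(1,4) g=8 f=13, (1,5) g=7 f=13, (1,6) g=6 f=13, (3,4) g=6 f=11, (4,5) g=4 f=11, (5,5) g=3 f=11, (6,5) g=2 f=11]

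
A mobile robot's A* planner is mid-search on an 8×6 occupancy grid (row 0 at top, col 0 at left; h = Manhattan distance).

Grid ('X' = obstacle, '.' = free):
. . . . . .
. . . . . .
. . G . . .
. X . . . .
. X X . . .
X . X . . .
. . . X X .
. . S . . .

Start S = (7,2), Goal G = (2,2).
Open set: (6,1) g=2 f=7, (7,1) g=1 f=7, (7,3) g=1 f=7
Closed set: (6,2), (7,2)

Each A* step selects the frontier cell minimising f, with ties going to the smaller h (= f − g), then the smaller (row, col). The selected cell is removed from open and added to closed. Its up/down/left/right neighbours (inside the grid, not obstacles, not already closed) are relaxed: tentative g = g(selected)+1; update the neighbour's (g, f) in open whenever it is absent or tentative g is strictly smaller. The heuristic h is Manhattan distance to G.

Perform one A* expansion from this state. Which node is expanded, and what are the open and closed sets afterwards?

expanded=(6,1); open=[(5,1) g=3 f=7, (6,0) g=3 f=9, (7,1) g=1 f=7, (7,3) g=1 f=7]; closed=[(6,1), (6,2), (7,2)]

step 1: expand (6,1) (f=7, h=5) → closed; open now [(5,1) g=3 f=7, (6,0) g=3 f=9, (7,1) g=1 f=7, (7,3) g=1 f=7]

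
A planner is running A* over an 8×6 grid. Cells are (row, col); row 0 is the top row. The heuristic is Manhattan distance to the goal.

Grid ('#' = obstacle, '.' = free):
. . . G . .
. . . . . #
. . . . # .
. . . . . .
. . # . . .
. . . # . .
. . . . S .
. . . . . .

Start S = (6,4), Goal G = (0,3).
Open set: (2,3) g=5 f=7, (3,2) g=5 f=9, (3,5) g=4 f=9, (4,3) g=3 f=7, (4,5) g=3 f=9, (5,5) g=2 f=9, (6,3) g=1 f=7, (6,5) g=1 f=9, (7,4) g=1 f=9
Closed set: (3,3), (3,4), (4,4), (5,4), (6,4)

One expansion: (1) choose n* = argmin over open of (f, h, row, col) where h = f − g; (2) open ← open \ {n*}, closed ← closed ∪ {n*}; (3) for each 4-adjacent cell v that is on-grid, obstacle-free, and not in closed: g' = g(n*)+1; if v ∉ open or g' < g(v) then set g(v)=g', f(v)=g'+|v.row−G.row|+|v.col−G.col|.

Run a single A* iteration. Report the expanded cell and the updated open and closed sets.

step 1: expand (2,3) (f=7, h=2) → closed; open now [(1,3) g=6 f=7, (2,2) g=6 f=9, (3,2) g=5 f=9, (3,5) g=4 f=9, (4,3) g=3 f=7, (4,5) g=3 f=9, (5,5) g=2 f=9, (6,3) g=1 f=7, (6,5) g=1 f=9, (7,4) g=1 f=9]

expanded=(2,3); open=[(1,3) g=6 f=7, (2,2) g=6 f=9, (3,2) g=5 f=9, (3,5) g=4 f=9, (4,3) g=3 f=7, (4,5) g=3 f=9, (5,5) g=2 f=9, (6,3) g=1 f=7, (6,5) g=1 f=9, (7,4) g=1 f=9]; closed=[(2,3), (3,3), (3,4), (4,4), (5,4), (6,4)]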